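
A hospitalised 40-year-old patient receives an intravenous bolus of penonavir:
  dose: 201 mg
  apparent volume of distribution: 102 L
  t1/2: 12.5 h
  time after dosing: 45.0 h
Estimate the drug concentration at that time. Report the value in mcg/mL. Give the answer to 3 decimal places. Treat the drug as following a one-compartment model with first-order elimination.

C₀ = Dose / Vd = 201.0 / 102 = 1.971 mg/L
k = ln2 / t½ = 0.693147 / 12.5 = 0.05545 h⁻¹
C = C₀ · e^(−k·t) = 1.971 × e^(−0.05545 × 45.0)
  = 1.971 × 0.08248 = 0.1626 mg/L
(0.1626 mg/L = 0.1626 mcg/mL)

0.163 mcg/mL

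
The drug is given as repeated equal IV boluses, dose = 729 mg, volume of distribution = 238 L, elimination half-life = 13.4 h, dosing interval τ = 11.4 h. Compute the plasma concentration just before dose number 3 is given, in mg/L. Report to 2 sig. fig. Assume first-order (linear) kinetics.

C₀ per dose = Dose / Vd = 729 / 238 = 3.063 mg/L
k = ln2 / t½ = 0.693147 / 13.4 = 0.05173 h⁻¹
Fraction remaining after one interval: r = e^(−kτ) = e^(−0.05173 × 11.4) = 0.5545
Before dose 3, 2 doses have been given (aged 1τ, 2τ).
C_trough = C₀ × (r + r²) = 3.063 × (0.5545 + 0.3075) = 2.640 mg/L

2.6 mg/L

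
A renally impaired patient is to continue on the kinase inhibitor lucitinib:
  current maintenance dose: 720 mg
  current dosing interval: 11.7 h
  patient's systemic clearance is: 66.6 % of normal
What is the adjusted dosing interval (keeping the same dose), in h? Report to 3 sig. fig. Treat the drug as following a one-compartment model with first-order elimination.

17.6 h

To keep the same average steady-state level, dosing rate must scale with clearance.
CL ratio = 66.6 / 100 = 0.6660
New interval (same dose) = 11.7 / 0.6660 = 17.57 h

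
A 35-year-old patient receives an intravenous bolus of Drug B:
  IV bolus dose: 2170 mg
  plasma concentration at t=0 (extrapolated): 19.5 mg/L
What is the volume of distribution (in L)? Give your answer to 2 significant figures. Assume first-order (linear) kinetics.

Vd = Dose / C₀ = 2170 / 19.5 = 111.3 L

110 L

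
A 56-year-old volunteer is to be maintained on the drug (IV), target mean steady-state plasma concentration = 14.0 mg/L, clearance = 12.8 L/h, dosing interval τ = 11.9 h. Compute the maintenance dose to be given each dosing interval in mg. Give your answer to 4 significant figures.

At steady state, Dose/τ = Css × CL.
Dose = Css × CL × τ = 14.0 × 12.80 × 11.9 = 2132 mg

2132 mg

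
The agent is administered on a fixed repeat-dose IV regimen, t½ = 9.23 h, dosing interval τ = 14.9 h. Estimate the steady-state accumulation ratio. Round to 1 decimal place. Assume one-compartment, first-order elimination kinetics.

1.5

k = ln2 / t½ = 0.693147 / 9.23 = 0.07510 h⁻¹
e^(−kτ) = e^(−0.07510 × 14.9) = 0.3266
Accumulation ratio R = 1 / (1 − e^(−kτ)) = 1 / (1 − 0.3266) = 1.485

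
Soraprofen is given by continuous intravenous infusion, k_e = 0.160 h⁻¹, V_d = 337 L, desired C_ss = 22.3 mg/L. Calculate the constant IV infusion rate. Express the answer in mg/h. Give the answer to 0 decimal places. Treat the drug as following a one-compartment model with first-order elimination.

1202 mg/h

CL = k × Vd = 0.1600 × 337 = 53.92 L/h
At steady state, infusion rate R₀ = Css × CL = 22.3 × 53.92 = 1202 mg/h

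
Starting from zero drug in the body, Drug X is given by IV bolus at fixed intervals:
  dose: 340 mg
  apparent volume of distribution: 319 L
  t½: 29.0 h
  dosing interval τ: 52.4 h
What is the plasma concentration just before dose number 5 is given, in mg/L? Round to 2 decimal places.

C₀ per dose = Dose / Vd = 340 / 319 = 1.066 mg/L
k = ln2 / t½ = 0.693147 / 29.0 = 0.02390 h⁻¹
Fraction remaining after one interval: r = e^(−kτ) = e^(−0.02390 × 52.4) = 0.2858
Before dose 5, 4 doses have been given (aged 1τ, 2τ, 3τ, 4τ).
C_trough = C₀ × (r + r² + … + r^4) = C₀ × r(1−r^4)/(1−r)
        = 1.066 × 0.2858 × (1 − 0.006672) / (1 − 0.2858) = 0.4237 mg/L

0.42 mg/L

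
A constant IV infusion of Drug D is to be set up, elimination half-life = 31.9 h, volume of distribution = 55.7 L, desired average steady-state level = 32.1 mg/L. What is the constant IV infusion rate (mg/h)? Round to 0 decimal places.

k = ln2 / t½ = 0.693147 / 31.9 = 0.02173 h⁻¹
CL = k × Vd = 0.02173 × 55.7 = 1.210 L/h
At steady state, infusion rate R₀ = Css × CL = 32.1 × 1.210 = 38.84 mg/h

39 mg/h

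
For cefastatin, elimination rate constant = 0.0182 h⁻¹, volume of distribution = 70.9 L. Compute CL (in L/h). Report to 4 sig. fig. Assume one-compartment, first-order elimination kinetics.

1.290 L/h

CL = k × Vd = 0.0182 × 70.9 = 1.290 L/h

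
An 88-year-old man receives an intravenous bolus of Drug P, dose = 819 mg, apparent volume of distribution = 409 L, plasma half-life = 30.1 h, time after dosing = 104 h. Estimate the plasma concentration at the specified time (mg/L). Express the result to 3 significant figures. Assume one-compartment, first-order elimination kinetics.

0.183 mg/L

C₀ = Dose / Vd = 819.0 / 409 = 2.002 mg/L
k = ln2 / t½ = 0.693147 / 30.1 = 0.02303 h⁻¹
C = C₀ · e^(−k·t) = 2.002 × e^(−0.02303 × 104)
  = 2.002 × 0.09116 = 0.1825 mg/L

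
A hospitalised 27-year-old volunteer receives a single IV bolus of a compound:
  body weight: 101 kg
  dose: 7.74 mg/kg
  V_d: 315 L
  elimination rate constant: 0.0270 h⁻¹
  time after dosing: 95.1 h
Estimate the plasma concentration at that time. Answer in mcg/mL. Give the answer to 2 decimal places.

Total dose = 7.74 × 101 = 781.7 mg
C₀ = Dose / Vd = 781.7 / 315 = 2.482 mg/L
C = C₀ · e^(−k·t) = 2.482 × e^(−0.02700 × 95.1)
  = 2.482 × 0.07671 = 0.1904 mg/L
(0.1904 mg/L = 0.1904 mcg/mL)

0.19 mcg/mL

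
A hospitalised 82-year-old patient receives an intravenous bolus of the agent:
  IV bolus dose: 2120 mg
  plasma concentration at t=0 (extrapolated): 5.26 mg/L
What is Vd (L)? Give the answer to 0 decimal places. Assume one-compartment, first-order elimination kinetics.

403 L

Vd = Dose / C₀ = 2120 / 5.26 = 403.0 L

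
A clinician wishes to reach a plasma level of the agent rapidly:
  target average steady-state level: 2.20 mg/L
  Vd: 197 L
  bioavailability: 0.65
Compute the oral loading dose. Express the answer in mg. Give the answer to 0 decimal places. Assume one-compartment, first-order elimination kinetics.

LD = Css × Vd / F = 2.20 × 197 / 0.65 = 666.8 mg

667 mg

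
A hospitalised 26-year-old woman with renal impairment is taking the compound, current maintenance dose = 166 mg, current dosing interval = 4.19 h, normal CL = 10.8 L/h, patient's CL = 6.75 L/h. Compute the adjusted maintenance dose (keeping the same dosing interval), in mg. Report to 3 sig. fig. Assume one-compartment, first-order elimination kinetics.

104 mg

To keep the same average steady-state level, dosing rate must scale with clearance.
CL ratio = 6.75 / 10.8 = 0.6250
New dose (same interval) = 166 × 0.6250 = 103.8 mg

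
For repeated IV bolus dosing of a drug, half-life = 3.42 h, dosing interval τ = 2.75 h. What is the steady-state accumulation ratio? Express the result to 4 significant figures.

k = ln2 / t½ = 0.693147 / 3.42 = 0.2027 h⁻¹
e^(−kτ) = e^(−0.2027 × 2.75) = 0.5727
Accumulation ratio R = 1 / (1 − e^(−kτ)) = 1 / (1 − 0.5727) = 2.340

2.340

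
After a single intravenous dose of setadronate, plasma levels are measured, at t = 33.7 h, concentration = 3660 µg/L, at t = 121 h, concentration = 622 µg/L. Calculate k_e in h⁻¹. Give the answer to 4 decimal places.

0.0203 h⁻¹

k = ln(C₁/C₂) / (t₂ − t₁) = ln(3660/622) / (121 − 33.7)
  = 1.772 / 87.30 = 0.02030 h⁻¹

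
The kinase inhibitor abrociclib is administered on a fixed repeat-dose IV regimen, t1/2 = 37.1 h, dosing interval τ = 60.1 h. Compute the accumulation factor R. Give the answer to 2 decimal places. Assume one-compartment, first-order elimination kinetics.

1.48

k = ln2 / t½ = 0.693147 / 37.1 = 0.01868 h⁻¹
e^(−kτ) = e^(−0.01868 × 60.1) = 0.3254
Accumulation ratio R = 1 / (1 − e^(−kτ)) = 1 / (1 − 0.3254) = 1.482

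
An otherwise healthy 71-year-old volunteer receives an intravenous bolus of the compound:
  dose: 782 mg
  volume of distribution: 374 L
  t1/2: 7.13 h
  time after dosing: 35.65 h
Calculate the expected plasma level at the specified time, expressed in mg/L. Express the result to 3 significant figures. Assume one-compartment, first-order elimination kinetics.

0.0653 mg/L

C₀ = Dose / Vd = 782.0 / 374 = 2.091 mg/L
k = ln2 / t½ = 0.693147 / 7.13 = 0.09722 h⁻¹
t / t½ = 35.65 / 7.13 = 5 half-lives
C = C₀ × (1/2)^5 = 2.091 × 0.03125 = 0.06534 mg/L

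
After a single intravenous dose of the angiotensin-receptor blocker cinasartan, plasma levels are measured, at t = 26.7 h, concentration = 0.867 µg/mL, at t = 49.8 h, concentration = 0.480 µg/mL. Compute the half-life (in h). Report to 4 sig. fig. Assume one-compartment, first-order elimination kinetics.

27.08 h

k = ln(C₁/C₂) / (t₂ − t₁) = ln(0.867/0.480) / (49.8 − 26.7)
  = 0.5913 / 23.10 = 0.02560 h⁻¹
t½ = ln2 / k = 0.693147 / 0.02560 = 27.08 h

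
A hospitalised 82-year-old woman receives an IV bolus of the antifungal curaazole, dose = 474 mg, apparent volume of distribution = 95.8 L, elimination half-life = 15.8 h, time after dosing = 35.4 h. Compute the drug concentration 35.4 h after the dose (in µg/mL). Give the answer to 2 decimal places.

C₀ = Dose / Vd = 474.0 / 95.8 = 4.948 mg/L
k = ln2 / t½ = 0.693147 / 15.8 = 0.04387 h⁻¹
C = C₀ · e^(−k·t) = 4.948 × e^(−0.04387 × 35.4)
  = 4.948 × 0.2116 = 1.047 mg/L
(1.047 mg/L = 1.047 µg/mL)

1.05 µg/mL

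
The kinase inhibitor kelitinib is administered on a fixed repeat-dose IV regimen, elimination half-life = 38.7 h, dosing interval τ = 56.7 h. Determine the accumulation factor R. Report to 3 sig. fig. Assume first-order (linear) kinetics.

k = ln2 / t½ = 0.693147 / 38.7 = 0.01791 h⁻¹
e^(−kτ) = e^(−0.01791 × 56.7) = 0.3622
Accumulation ratio R = 1 / (1 − e^(−kτ)) = 1 / (1 − 0.3622) = 1.568

1.57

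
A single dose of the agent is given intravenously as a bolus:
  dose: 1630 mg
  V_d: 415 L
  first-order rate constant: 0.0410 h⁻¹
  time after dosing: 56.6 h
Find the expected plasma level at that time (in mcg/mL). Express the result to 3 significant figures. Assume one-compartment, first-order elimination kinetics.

C₀ = Dose / Vd = 1630 / 415 = 3.928 mg/L
C = C₀ · e^(−k·t) = 3.928 × e^(−0.04100 × 56.6)
  = 3.928 × 0.09821 = 0.3858 mg/L
(0.3858 mg/L = 0.3858 mcg/mL)

0.386 mcg/mL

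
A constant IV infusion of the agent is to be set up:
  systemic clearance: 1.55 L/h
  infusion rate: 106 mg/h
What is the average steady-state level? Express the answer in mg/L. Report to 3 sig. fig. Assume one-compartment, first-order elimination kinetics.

At steady state Css = R₀ / CL = 106 / 1.550 = 68.39 mg/L

68.4 mg/L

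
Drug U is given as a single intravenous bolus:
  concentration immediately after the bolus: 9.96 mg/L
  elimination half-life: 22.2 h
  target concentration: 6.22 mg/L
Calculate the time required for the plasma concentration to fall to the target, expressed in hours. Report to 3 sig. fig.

k = ln2 / t½ = 0.693147 / 22.2 = 0.03122 h⁻¹
t = ln(C₀ / C) / k = ln(9.960 / 6.22) / 0.03122
  = ln(1.601) / 0.03122 = 0.4706 / 0.03122 = 15.07 h

15.1 h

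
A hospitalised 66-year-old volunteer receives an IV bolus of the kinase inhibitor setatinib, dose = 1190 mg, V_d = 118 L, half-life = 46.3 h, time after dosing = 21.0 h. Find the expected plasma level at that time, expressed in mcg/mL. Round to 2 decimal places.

7.36 mcg/mL

C₀ = Dose / Vd = 1190 / 118 = 10.08 mg/L
k = ln2 / t½ = 0.693147 / 46.3 = 0.01497 h⁻¹
C = C₀ · e^(−k·t) = 10.08 × e^(−0.01497 × 21.0)
  = 10.08 × 0.7302 = 7.360 mg/L
(7.360 mg/L = 7.360 mcg/mL)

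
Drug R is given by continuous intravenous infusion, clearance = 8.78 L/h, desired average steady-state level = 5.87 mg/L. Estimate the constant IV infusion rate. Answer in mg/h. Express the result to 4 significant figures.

51.54 mg/h

At steady state, infusion rate R₀ = Css × CL = 5.87 × 8.780 = 51.54 mg/h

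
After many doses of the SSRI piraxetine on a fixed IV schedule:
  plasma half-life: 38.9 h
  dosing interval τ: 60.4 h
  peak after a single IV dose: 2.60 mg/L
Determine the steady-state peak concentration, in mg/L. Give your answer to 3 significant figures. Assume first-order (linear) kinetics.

k = ln2 / t½ = 0.693147 / 38.9 = 0.01782 h⁻¹
e^(−kτ) = e^(−0.01782 × 60.4) = 0.3408
Accumulation ratio R = 1 / (1 − e^(−kτ)) = 1 / (1 − 0.3408) = 1.517
Steady-state peak = C₀ × R = 2.60 × 1.517 = 3.944 mg/L

3.94 mg/L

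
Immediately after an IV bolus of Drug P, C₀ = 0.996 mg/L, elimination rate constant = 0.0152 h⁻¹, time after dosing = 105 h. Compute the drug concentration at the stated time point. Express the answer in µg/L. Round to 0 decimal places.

C = C₀ · e^(−k·t) = 0.9960 × e^(−0.01520 × 105)
  = 0.9960 × 0.2027 = 0.2019 mg/L
Convert: 0.2019 mg/L × 1000 = 201.9 µg/L

202 µg/L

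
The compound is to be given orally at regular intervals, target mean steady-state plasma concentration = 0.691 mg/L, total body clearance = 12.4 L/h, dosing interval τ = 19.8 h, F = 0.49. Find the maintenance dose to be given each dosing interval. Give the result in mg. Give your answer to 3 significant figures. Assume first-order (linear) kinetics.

346 mg

At steady state, F × (Dose/τ) = Css × CL.
Dose = Css × CL × τ / F = 0.691 × 12.40 × 19.8 / 0.49 = 346.2 mg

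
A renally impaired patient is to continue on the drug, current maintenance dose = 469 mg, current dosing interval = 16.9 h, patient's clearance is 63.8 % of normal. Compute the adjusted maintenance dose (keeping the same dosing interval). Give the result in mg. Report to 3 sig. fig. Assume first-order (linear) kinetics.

To keep the same average steady-state level, dosing rate must scale with clearance.
CL ratio = 63.8 / 100 = 0.6380
New dose (same interval) = 469 × 0.6380 = 299.2 mg

299 mg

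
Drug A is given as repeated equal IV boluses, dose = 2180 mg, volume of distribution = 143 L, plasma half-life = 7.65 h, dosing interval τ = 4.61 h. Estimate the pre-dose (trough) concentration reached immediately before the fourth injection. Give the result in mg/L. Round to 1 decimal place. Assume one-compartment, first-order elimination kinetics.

C₀ per dose = Dose / Vd = 2180 / 143 = 15.24 mg/L
k = ln2 / t½ = 0.693147 / 7.65 = 0.09061 h⁻¹
Fraction remaining after one interval: r = e^(−kτ) = e^(−0.09061 × 4.61) = 0.6586
Before dose 4, 3 doses have been given (aged 1τ, 2τ, 3τ).
C_trough = C₀ × (r + r² + … + r^3) = C₀ × r(1−r^3)/(1−r)
        = 15.24 × 0.6586 × (1 − 0.2857) / (1 − 0.6586) = 21.00 mg/L

21.0 mg/L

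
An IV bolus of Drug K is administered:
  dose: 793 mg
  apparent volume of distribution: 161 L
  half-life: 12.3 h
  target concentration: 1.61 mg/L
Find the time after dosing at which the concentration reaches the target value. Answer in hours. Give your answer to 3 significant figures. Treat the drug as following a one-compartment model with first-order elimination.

19.8 h

C₀ = Dose / Vd = 793.0 / 161 = 4.925 mg/L
k = ln2 / t½ = 0.693147 / 12.3 = 0.05635 h⁻¹
t = ln(C₀ / C) / k = ln(4.925 / 1.61) / 0.05635
  = ln(3.059) / 0.05635 = 1.118 / 0.05635 = 19.84 h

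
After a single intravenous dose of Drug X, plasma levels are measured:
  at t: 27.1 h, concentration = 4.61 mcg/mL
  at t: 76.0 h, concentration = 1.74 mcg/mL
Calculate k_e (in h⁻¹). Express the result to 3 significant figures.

0.0199 h⁻¹

k = ln(C₁/C₂) / (t₂ − t₁) = ln(4.61/1.74) / (76.0 − 27.1)
  = 0.9743 / 48.90 = 0.01992 h⁻¹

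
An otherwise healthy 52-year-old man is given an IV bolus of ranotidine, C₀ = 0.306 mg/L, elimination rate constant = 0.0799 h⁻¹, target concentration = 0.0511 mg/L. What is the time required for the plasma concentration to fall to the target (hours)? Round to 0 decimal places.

t = ln(C₀ / C) / k = ln(0.3060 / 0.0511) / 0.07990
  = ln(5.988) / 0.07990 = 1.790 / 0.07990 = 22.40 h

22 h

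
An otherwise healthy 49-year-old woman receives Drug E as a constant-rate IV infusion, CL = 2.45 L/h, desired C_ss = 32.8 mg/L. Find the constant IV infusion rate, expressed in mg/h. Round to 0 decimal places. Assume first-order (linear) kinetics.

80 mg/h

At steady state, infusion rate R₀ = Css × CL = 32.8 × 2.450 = 80.36 mg/h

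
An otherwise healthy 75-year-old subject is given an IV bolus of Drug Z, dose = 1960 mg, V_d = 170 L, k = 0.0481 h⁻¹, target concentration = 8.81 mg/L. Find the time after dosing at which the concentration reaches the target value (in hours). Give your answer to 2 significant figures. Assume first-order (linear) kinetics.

C₀ = Dose / Vd = 1960 / 170 = 11.53 mg/L
t = ln(C₀ / C) / k = ln(11.53 / 8.81) / 0.04810
  = ln(1.309) / 0.04810 = 0.2693 / 0.04810 = 5.599 h

5.6 h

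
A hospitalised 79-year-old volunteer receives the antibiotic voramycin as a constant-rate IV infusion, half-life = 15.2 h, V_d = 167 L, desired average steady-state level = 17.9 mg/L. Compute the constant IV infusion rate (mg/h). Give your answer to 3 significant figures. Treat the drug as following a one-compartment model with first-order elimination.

136 mg/h

k = ln2 / t½ = 0.693147 / 15.2 = 0.04560 h⁻¹
CL = k × Vd = 0.04560 × 167 = 7.615 L/h
At steady state, infusion rate R₀ = Css × CL = 17.9 × 7.615 = 136.3 mg/h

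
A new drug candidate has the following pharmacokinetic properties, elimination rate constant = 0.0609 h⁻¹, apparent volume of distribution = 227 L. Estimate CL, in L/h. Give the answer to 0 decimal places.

CL = k × Vd = 0.0609 × 227 = 13.82 L/h

14 L/h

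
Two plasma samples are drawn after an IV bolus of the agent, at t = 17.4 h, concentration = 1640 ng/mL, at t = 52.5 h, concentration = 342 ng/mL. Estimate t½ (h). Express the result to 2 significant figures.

k = ln(C₁/C₂) / (t₂ − t₁) = ln(1640/342) / (52.5 − 17.4)
  = 1.568 / 35.10 = 0.04467 h⁻¹
t½ = ln2 / k = 0.693147 / 0.04467 = 15.52 h

16 h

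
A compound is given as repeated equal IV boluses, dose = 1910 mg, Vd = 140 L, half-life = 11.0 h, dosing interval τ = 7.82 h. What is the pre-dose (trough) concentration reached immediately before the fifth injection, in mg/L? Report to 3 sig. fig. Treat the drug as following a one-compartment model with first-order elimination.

C₀ per dose = Dose / Vd = 1910 / 140 = 13.64 mg/L
k = ln2 / t½ = 0.693147 / 11.0 = 0.06301 h⁻¹
Fraction remaining after one interval: r = e^(−kτ) = e^(−0.06301 × 7.82) = 0.6110
Before dose 5, 4 doses have been given (aged 1τ, 2τ, 3τ, 4τ).
C_trough = C₀ × (r + r² + … + r^4) = C₀ × r(1−r^4)/(1−r)
        = 13.64 × 0.6110 × (1 − 0.1394) / (1 − 0.6110) = 18.44 mg/L

18.4 mg/L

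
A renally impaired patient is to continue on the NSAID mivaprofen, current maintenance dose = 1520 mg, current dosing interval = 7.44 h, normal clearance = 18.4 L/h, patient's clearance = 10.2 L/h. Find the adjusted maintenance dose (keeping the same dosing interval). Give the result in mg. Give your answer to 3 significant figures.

To keep the same average steady-state level, dosing rate must scale with clearance.
CL ratio = 10.2 / 18.4 = 0.5543
New dose (same interval) = 1520 × 0.5543 = 842.5 mg

843 mg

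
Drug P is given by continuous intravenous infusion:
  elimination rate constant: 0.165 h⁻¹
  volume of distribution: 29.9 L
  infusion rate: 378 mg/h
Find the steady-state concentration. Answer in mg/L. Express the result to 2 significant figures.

CL = k × Vd = 0.1650 × 29.9 = 4.934 L/h
At steady state Css = R₀ / CL = 378 / 4.934 = 76.61 mg/L

77 mg/L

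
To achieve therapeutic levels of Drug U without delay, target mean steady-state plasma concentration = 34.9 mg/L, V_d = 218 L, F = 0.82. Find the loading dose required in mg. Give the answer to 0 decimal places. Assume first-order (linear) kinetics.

9278 mg

LD = Css × Vd / F = 34.9 × 218 / 0.82 = 9278 mg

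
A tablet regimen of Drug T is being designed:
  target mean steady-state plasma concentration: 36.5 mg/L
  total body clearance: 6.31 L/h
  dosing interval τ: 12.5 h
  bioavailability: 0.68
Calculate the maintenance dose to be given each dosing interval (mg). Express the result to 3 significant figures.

At steady state, F × (Dose/τ) = Css × CL.
Dose = Css × CL × τ / F = 36.5 × 6.310 × 12.5 / 0.68 = 4234 mg

4230 mg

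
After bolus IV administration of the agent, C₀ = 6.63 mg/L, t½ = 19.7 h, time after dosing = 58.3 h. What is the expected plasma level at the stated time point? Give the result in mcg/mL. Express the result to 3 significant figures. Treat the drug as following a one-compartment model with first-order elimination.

k = ln2 / t½ = 0.693147 / 19.7 = 0.03519 h⁻¹
C = C₀ · e^(−k·t) = 6.630 × e^(−0.03519 × 58.3)
  = 6.630 × 0.1285 = 0.8520 mg/L
(0.8520 mg/L = 0.8520 mcg/mL)

0.852 mcg/mL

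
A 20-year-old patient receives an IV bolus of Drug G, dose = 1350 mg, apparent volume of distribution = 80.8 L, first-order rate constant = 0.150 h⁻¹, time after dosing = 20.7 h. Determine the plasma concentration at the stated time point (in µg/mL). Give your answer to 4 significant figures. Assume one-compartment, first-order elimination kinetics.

0.7489 µg/mL

C₀ = Dose / Vd = 1350 / 80.8 = 16.71 mg/L
C = C₀ · e^(−k·t) = 16.71 × e^(−0.1500 × 20.7)
  = 16.71 × 0.04482 = 0.7489 mg/L
(0.7489 mg/L = 0.7489 µg/mL)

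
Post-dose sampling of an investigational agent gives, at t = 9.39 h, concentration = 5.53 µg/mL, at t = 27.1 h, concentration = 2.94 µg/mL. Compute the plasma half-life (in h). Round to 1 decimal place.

k = ln(C₁/C₂) / (t₂ − t₁) = ln(5.53/2.94) / (27.1 − 9.39)
  = 0.6318 / 17.71 = 0.03567 h⁻¹
t½ = ln2 / k = 0.693147 / 0.03567 = 19.43 h

19.4 h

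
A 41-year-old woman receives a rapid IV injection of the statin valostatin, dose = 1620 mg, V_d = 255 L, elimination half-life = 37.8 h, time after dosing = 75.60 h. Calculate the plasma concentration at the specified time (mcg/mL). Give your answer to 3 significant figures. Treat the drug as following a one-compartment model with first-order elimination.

1.59 mcg/mL

C₀ = Dose / Vd = 1620 / 255 = 6.353 mg/L
k = ln2 / t½ = 0.693147 / 37.8 = 0.01834 h⁻¹
t / t½ = 75.60 / 37.8 = 2 half-lives
C = C₀ × (1/2)^2 = 6.353 × 0.2500 = 1.588 mg/L
(1.588 mg/L = 1.588 mcg/mL)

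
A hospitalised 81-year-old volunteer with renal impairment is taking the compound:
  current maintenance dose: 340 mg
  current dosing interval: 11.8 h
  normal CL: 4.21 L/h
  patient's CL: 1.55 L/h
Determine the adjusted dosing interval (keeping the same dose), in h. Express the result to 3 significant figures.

32.1 h

To keep the same average steady-state level, dosing rate must scale with clearance.
CL ratio = 1.55 / 4.21 = 0.3682
New interval (same dose) = 11.8 / 0.3682 = 32.05 h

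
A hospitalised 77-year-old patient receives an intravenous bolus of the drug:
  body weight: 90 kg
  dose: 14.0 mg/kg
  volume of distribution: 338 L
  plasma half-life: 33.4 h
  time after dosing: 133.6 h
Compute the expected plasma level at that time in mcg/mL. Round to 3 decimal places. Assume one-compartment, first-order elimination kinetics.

0.233 mcg/mL

Total dose = 14.0 × 90 = 1260 mg
C₀ = Dose / Vd = 1260 / 338 = 3.728 mg/L
k = ln2 / t½ = 0.693147 / 33.4 = 0.02075 h⁻¹
t / t½ = 133.6 / 33.4 = 4 half-lives
C = C₀ × (1/2)^4 = 3.728 × 0.06250 = 0.2330 mg/L
(0.2330 mg/L = 0.2330 mcg/mL)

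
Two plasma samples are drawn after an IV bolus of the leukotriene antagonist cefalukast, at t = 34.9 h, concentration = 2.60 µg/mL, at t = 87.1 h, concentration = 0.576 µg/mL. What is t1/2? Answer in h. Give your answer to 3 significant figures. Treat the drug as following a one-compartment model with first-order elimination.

k = ln(C₁/C₂) / (t₂ − t₁) = ln(2.60/0.576) / (87.1 − 34.9)
  = 1.507 / 52.20 = 0.02887 h⁻¹
t½ = ln2 / k = 0.693147 / 0.02887 = 24.01 h

24.0 h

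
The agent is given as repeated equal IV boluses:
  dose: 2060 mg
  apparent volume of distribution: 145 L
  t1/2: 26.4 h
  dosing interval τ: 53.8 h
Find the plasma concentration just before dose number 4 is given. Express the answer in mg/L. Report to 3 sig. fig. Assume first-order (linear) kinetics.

4.51 mg/L

C₀ per dose = Dose / Vd = 2060 / 145 = 14.21 mg/L
k = ln2 / t½ = 0.693147 / 26.4 = 0.02626 h⁻¹
Fraction remaining after one interval: r = e^(−kτ) = e^(−0.02626 × 53.8) = 0.2435
Before dose 4, 3 doses have been given (aged 1τ, 2τ, 3τ).
C_trough = C₀ × (r + r² + … + r^3) = C₀ × r(1−r^3)/(1−r)
        = 14.21 × 0.2435 × (1 − 0.01444) / (1 − 0.2435) = 4.508 mg/L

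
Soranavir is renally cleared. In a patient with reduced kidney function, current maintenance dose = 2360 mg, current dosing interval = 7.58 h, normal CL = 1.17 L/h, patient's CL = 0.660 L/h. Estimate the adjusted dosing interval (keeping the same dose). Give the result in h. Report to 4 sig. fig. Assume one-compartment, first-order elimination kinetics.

To keep the same average steady-state level, dosing rate must scale with clearance.
CL ratio = 0.660 / 1.17 = 0.5641
New interval (same dose) = 7.58 / 0.5641 = 13.44 h

13.44 h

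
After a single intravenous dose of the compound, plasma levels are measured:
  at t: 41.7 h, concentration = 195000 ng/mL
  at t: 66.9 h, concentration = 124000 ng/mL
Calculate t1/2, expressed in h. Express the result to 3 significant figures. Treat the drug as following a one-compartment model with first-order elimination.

k = ln(C₁/C₂) / (t₂ − t₁) = ln(195000/124000) / (66.9 − 41.7)
  = 0.4527 / 25.20 = 0.01796 h⁻¹
t½ = ln2 / k = 0.693147 / 0.01796 = 38.59 h

38.6 h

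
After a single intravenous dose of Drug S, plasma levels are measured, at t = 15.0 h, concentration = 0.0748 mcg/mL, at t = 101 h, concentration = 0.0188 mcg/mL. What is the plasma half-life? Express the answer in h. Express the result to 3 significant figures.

43.2 h

k = ln(C₁/C₂) / (t₂ − t₁) = ln(0.0748/0.0188) / (101 − 15.0)
  = 1.381 / 86.00 = 0.01606 h⁻¹
t½ = ln2 / k = 0.693147 / 0.01606 = 43.16 h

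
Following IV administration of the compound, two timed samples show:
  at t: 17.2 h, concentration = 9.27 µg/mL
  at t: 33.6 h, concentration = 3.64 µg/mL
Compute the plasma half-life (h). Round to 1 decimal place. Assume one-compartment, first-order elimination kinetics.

12.2 h

k = ln(C₁/C₂) / (t₂ − t₁) = ln(9.27/3.64) / (33.6 − 17.2)
  = 0.9348 / 16.40 = 0.05700 h⁻¹
t½ = ln2 / k = 0.693147 / 0.05700 = 12.16 h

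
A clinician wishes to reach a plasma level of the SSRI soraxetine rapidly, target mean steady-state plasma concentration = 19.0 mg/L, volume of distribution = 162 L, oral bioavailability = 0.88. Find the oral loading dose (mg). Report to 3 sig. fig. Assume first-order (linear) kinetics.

LD = Css × Vd / F = 19.0 × 162 / 0.88 = 3498 mg

3500 mg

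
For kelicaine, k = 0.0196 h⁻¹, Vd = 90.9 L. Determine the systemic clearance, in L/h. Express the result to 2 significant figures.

1.8 L/h

CL = k × Vd = 0.0196 × 90.9 = 1.782 L/h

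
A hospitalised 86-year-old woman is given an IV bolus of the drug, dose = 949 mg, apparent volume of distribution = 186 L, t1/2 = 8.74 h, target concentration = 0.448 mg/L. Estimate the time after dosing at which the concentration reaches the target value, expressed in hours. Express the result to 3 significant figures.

C₀ = Dose / Vd = 949.0 / 186 = 5.102 mg/L
k = ln2 / t½ = 0.693147 / 8.74 = 0.07931 h⁻¹
t = ln(C₀ / C) / k = ln(5.102 / 0.448) / 0.07931
  = ln(11.39) / 0.07931 = 2.433 / 0.07931 = 30.68 h

30.7 h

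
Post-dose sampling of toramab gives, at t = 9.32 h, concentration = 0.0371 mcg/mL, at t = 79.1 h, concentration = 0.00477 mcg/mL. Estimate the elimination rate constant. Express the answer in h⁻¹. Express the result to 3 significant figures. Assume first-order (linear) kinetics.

0.0294 h⁻¹

k = ln(C₁/C₂) / (t₂ − t₁) = ln(0.0371/0.00477) / (79.1 − 9.32)
  = 2.051 / 69.78 = 0.02939 h⁻¹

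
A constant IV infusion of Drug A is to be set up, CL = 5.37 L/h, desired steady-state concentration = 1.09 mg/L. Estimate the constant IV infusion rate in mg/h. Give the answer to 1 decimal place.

5.9 mg/h

At steady state, infusion rate R₀ = Css × CL = 1.09 × 5.370 = 5.853 mg/h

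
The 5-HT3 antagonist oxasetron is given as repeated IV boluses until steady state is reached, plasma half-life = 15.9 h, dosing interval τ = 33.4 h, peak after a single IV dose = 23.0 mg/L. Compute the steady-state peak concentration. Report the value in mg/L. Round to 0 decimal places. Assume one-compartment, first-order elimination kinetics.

k = ln2 / t½ = 0.693147 / 15.9 = 0.04359 h⁻¹
e^(−kτ) = e^(−0.04359 × 33.4) = 0.2332
Accumulation ratio R = 1 / (1 − e^(−kτ)) = 1 / (1 − 0.2332) = 1.304
Steady-state peak = C₀ × R = 23.0 × 1.304 = 29.99 mg/L

30 mg/L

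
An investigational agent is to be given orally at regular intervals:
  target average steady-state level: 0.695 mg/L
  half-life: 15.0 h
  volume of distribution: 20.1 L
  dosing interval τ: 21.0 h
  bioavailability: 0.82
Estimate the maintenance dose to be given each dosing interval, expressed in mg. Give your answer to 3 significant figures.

16.5 mg

k = ln2 / t½ = 0.693147 / 15.0 = 0.04621 h⁻¹
CL = k × Vd = 0.04621 × 20.1 = 0.9288 L/h
At steady state, F × (Dose/τ) = Css × CL.
Dose = Css × CL × τ / F = 0.695 × 0.9288 × 21.0 / 0.82 = 16.53 mg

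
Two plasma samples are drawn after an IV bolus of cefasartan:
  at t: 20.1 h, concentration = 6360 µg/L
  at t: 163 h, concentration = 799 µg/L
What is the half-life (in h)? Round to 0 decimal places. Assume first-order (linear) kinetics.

48 h

k = ln(C₁/C₂) / (t₂ − t₁) = ln(6360/799) / (163 − 20.1)
  = 2.074 / 142.9 = 0.01451 h⁻¹
t½ = ln2 / k = 0.693147 / 0.01451 = 47.77 h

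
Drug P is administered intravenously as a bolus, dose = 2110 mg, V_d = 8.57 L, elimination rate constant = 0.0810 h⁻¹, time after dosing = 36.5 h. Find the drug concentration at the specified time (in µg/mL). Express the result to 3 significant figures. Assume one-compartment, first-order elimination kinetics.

12.8 µg/mL

C₀ = Dose / Vd = 2110 / 8.57 = 246.2 mg/L
C = C₀ · e^(−k·t) = 246.2 × e^(−0.08100 × 36.5)
  = 246.2 × 0.05200 = 12.80 mg/L
(12.80 mg/L = 12.80 µg/mL)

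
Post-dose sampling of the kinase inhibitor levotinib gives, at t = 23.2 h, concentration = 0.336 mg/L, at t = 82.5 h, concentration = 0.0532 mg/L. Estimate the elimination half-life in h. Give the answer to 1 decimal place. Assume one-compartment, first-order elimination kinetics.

22.3 h

k = ln(C₁/C₂) / (t₂ − t₁) = ln(0.336/0.0532) / (82.5 − 23.2)
  = 1.843 / 59.30 = 0.03108 h⁻¹
t½ = ln2 / k = 0.693147 / 0.03108 = 22.30 h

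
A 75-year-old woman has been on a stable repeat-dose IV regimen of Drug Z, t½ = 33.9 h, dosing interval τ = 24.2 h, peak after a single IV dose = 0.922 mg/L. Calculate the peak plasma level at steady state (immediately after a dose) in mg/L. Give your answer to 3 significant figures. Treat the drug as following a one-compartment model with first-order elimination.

k = ln2 / t½ = 0.693147 / 33.9 = 0.02045 h⁻¹
e^(−kτ) = e^(−0.02045 × 24.2) = 0.6096
Accumulation ratio R = 1 / (1 − e^(−kτ)) = 1 / (1 − 0.6096) = 2.561
Steady-state peak = C₀ × R = 0.922 × 2.561 = 2.361 mg/L

2.36 mg/L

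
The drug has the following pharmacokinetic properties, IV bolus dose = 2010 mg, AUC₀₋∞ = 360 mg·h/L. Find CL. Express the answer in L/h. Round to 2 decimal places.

5.58 L/h

CL = Dose / AUC = 2010 / 360 = 5.583 L/h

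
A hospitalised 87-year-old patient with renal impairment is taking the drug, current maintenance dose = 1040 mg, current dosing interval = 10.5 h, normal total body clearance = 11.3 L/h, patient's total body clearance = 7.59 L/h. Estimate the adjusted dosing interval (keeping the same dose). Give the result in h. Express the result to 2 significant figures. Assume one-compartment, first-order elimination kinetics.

16 h

To keep the same average steady-state level, dosing rate must scale with clearance.
CL ratio = 7.59 / 11.3 = 0.6717
New interval (same dose) = 10.5 / 0.6717 = 15.63 h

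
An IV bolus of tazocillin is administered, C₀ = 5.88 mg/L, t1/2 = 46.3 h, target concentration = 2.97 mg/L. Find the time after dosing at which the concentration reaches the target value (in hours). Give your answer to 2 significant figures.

k = ln2 / t½ = 0.693147 / 46.3 = 0.01497 h⁻¹
t = ln(C₀ / C) / k = ln(5.880 / 2.97) / 0.01497
  = ln(1.980) / 0.01497 = 0.6831 / 0.01497 = 45.63 h

46 h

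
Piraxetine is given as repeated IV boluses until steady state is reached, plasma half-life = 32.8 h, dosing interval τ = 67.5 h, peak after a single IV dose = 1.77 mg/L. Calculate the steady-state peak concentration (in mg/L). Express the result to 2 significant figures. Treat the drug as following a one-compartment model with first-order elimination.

k = ln2 / t½ = 0.693147 / 32.8 = 0.02113 h⁻¹
e^(−kτ) = e^(−0.02113 × 67.5) = 0.2402
Accumulation ratio R = 1 / (1 − e^(−kτ)) = 1 / (1 − 0.2402) = 1.316
Steady-state peak = C₀ × R = 1.77 × 1.316 = 2.329 mg/L

2.3 mg/L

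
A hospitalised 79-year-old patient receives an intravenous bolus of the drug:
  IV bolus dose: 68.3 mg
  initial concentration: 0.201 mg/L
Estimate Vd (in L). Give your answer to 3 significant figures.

340 L

Vd = Dose / C₀ = 68.30 / 0.201 = 339.8 L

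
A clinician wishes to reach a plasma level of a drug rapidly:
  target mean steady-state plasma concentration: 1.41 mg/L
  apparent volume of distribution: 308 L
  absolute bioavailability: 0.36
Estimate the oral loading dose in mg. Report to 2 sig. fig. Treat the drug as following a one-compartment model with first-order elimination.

1200 mg

LD = Css × Vd / F = 1.41 × 308 / 0.36 = 1206 mg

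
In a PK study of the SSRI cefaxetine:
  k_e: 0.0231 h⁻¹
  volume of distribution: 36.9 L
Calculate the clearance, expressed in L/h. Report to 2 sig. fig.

CL = k × Vd = 0.0231 × 36.9 = 0.8524 L/h

0.85 L/h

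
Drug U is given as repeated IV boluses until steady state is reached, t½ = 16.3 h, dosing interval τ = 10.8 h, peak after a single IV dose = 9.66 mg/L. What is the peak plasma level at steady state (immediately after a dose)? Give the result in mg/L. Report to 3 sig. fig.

26.2 mg/L

k = ln2 / t½ = 0.693147 / 16.3 = 0.04252 h⁻¹
e^(−kτ) = e^(−0.04252 × 10.8) = 0.6318
Accumulation ratio R = 1 / (1 − e^(−kτ)) = 1 / (1 − 0.6318) = 2.716
Steady-state peak = C₀ × R = 9.66 × 2.716 = 26.24 mg/L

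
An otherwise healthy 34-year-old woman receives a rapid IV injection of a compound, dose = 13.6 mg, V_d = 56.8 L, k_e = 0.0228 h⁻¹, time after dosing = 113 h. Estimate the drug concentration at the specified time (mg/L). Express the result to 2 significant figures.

0.018 mg/L

C₀ = Dose / Vd = 13.60 / 56.8 = 0.2394 mg/L
C = C₀ · e^(−k·t) = 0.2394 × e^(−0.02280 × 113)
  = 0.2394 × 0.07605 = 0.01821 mg/L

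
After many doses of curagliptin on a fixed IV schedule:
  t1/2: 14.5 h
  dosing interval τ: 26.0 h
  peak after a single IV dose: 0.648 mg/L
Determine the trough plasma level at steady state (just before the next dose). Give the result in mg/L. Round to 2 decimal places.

0.26 mg/L

k = ln2 / t½ = 0.693147 / 14.5 = 0.04780 h⁻¹
e^(−kτ) = e^(−0.04780 × 26.0) = 0.2886
Accumulation ratio R = 1 / (1 − e^(−kτ)) = 1 / (1 − 0.2886) = 1.406
Steady-state trough = C₀ × R × e^(−kτ) = 0.648 × 1.406 × 0.2886 = 0.2629 mg/L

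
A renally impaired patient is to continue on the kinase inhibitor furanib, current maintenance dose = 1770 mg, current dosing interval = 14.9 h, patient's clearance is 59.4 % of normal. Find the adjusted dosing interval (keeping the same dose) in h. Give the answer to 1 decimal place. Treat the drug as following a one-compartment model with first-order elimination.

25.1 h

To keep the same average steady-state level, dosing rate must scale with clearance.
CL ratio = 59.4 / 100 = 0.5940
New interval (same dose) = 14.9 / 0.5940 = 25.08 h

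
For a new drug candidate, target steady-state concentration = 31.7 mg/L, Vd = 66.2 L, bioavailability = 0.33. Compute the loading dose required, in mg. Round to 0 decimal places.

LD = Css × Vd / F = 31.7 × 66.2 / 0.33 = 6359 mg

6359 mg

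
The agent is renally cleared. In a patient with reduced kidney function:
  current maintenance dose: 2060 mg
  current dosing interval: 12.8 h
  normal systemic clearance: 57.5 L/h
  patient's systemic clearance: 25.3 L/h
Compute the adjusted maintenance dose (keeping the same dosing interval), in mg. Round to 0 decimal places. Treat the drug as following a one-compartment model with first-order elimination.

906 mg

To keep the same average steady-state level, dosing rate must scale with clearance.
CL ratio = 25.3 / 57.5 = 0.4400
New dose (same interval) = 2060 × 0.4400 = 906.4 mg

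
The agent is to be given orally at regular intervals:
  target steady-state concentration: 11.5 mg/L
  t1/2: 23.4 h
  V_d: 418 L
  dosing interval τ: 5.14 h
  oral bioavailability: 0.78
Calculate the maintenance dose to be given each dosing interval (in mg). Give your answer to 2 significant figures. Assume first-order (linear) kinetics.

940 mg

k = ln2 / t½ = 0.693147 / 23.4 = 0.02962 h⁻¹
CL = k × Vd = 0.02962 × 418 = 12.38 L/h
At steady state, F × (Dose/τ) = Css × CL.
Dose = Css × CL × τ / F = 11.5 × 12.38 × 5.14 / 0.78 = 938.2 mg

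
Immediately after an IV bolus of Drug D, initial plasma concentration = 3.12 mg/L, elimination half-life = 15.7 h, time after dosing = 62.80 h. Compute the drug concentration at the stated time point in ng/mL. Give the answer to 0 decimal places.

k = ln2 / t½ = 0.693147 / 15.7 = 0.04415 h⁻¹
t / t½ = 62.80 / 15.7 = 4 half-lives
C = C₀ × (1/2)^4 = 3.120 × 0.06250 = 0.1950 mg/L
Convert: 0.1950 mg/L × 1000 = 195.0 ng/mL

195 ng/mL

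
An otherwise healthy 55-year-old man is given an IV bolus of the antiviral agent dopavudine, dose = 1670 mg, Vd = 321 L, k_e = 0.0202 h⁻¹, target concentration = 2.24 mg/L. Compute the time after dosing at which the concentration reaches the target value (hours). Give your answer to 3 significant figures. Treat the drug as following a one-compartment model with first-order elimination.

C₀ = Dose / Vd = 1670 / 321 = 5.202 mg/L
t = ln(C₀ / C) / k = ln(5.202 / 2.24) / 0.02020
  = ln(2.322) / 0.02020 = 0.8424 / 0.02020 = 41.70 h

41.7 h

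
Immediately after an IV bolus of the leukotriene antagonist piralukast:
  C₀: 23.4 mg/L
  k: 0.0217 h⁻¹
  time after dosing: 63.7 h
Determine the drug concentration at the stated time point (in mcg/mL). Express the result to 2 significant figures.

C = C₀ · e^(−k·t) = 23.40 × e^(−0.02170 × 63.7)
  = 23.40 × 0.2510 = 5.873 mg/L
(5.873 mg/L = 5.873 mcg/mL)

5.9 mcg/mL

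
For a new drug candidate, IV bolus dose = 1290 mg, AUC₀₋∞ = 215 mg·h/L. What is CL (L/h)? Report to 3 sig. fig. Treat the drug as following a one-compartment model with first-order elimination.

CL = Dose / AUC = 1290 / 215 = 6.000 L/h

6.00 L/h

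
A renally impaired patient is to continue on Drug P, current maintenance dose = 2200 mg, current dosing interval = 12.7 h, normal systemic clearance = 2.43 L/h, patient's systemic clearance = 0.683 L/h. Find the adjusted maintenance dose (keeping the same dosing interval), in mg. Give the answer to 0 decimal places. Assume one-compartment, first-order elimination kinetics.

618 mg

To keep the same average steady-state level, dosing rate must scale with clearance.
CL ratio = 0.683 / 2.43 = 0.2811
New dose (same interval) = 2200 × 0.2811 = 618.4 mg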